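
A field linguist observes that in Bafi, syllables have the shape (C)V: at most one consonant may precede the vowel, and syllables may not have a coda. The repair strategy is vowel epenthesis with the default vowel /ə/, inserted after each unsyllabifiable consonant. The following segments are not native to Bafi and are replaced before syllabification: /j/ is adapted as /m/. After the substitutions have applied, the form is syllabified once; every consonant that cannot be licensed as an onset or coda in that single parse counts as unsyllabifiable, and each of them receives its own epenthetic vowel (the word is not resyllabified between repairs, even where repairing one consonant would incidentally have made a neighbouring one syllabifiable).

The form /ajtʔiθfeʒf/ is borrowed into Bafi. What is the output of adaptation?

amətəʔiθəfeʒəfə

Substitution: /j/ → /m/, giving /amtʔiθfeʒf/.
The consonants /m/, /t/, /θ/, /ʒ/, /f/ cannot be parsed into a legal (C)V syllable (no codas are permitted; onsets are limited to one consonant).
Each unlicensed consonant becomes the onset of a new syllable: /m/ → /mə/, /t/ → /tə/, /θ/ → /θə/, /ʒ/ → /ʒə/, /f/ → /fə/.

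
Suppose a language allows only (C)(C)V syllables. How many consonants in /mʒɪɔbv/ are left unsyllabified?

The consonants /b/, /v/ cannot be parsed into a legal (C)(C)V syllable (no codas are permitted; onsets may contain at most 2 consonants).

2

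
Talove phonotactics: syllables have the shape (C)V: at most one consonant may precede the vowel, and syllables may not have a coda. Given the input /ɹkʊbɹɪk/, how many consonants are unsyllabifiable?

Under (C)V, the unsyllabifiable consonants are /ɹ/, /b/, /k/ (no codas are permitted; onsets are limited to one consonant).

3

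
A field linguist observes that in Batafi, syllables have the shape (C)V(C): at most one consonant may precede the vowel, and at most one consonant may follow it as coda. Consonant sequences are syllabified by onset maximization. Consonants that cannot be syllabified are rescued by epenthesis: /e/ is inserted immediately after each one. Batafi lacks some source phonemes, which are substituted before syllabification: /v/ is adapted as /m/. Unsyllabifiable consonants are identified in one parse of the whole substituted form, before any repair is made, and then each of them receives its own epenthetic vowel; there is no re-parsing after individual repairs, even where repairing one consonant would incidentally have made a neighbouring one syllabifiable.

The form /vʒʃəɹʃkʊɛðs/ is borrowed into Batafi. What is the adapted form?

Substitution: /v/ → /m/, giving /mʒʃəɹʃkʊɛðs/.
The consonants /m/, /ʒ/, /ʃ/, /s/ cannot be parsed into a legal (C)V(C) syllable (at most one coda consonant is licensed; onsets are limited to one consonant).
Each unlicensed consonant becomes the onset of a new syllable: /m/ → /me/, /ʒ/ → /ʒe/, /ʃ/ → /ʃe/, /s/ → /se/.

meʒeʃəɹʃekʊɛðse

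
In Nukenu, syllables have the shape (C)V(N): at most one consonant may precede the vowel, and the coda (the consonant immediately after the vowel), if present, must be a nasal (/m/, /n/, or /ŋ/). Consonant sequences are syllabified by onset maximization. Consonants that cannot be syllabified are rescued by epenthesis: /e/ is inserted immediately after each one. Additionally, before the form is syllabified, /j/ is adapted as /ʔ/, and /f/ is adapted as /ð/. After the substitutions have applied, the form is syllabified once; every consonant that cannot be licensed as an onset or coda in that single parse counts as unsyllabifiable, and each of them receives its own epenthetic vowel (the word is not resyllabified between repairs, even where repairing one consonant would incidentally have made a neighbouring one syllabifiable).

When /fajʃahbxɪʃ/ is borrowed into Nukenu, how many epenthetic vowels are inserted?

4

After substitution the input is /ðaʔʃahbxɪʃ/.
The unsyllabifiable consonants are /ʔ/, /h/, /b/, /ʃ/; each receives one epenthetic vowel.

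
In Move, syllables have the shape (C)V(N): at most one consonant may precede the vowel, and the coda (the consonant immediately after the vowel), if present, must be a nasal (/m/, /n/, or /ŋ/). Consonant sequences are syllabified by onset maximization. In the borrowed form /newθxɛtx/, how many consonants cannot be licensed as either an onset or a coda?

The consonants /w/, /θ/, /t/, /x/ cannot be parsed into a legal (C)V(N) syllable (only a nasal (/m/, /n/, or /ŋ/) is licensed in coda position; onsets are limited to one consonant).

4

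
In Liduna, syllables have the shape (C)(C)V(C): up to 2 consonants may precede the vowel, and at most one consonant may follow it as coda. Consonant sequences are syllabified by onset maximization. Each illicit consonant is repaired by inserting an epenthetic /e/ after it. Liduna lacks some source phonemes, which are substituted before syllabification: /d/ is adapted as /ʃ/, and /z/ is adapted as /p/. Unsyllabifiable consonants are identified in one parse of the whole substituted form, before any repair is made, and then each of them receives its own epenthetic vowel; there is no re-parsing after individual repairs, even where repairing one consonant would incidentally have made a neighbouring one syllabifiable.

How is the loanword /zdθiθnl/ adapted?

peʃθiθnele

Substitution: /z/ → /p/, /d/ → /ʃ/, giving /pʃθiθnl/.
Syllabifying with onset maximization leaves /p/, /n/, /l/ stranded (at most one coda consonant is licensed; onsets may contain at most 2 consonants).
Epenthesis after each stranded consonant: /p/ → /pe/, /n/ → /ne/, /l/ → /le/.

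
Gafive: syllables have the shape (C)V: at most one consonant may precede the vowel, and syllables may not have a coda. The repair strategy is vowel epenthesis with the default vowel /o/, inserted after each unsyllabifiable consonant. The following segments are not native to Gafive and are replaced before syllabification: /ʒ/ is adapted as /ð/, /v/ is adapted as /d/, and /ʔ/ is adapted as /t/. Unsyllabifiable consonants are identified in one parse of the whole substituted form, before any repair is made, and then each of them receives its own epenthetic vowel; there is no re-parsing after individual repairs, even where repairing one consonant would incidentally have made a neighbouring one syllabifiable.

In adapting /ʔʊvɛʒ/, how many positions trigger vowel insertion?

After substitution the input is /tʊdɛð/.
The unsyllabifiable consonants are /ð/; each receives one epenthetic vowel.

1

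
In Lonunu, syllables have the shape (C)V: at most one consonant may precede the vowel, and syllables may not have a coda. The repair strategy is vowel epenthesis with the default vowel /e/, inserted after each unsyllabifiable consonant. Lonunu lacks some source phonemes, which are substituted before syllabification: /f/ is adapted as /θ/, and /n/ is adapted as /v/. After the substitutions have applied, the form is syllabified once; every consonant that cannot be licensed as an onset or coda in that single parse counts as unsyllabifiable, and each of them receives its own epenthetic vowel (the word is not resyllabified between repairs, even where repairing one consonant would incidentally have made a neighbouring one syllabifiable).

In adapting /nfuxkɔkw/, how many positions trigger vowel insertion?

After substitution the input is /vθuxkɔkw/.
The unsyllabifiable consonants are /v/, /x/, /k/, /w/; each receives one epenthetic vowel.

4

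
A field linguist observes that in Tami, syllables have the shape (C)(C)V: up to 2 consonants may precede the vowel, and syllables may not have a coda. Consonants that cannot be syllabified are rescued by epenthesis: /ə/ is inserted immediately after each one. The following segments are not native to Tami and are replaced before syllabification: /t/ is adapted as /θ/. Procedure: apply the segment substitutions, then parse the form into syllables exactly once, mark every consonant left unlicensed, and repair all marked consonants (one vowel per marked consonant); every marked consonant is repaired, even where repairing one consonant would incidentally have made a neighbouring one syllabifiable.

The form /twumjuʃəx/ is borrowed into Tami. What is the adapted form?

Substitution: /t/ → /θ/, giving /θwumjuʃəx/.
Under (C)(C)V, the unsyllabifiable consonants are /x/ (no codas are permitted; onsets may contain at most 2 consonants).
Inserting the epenthetic vowel yields /x/ → /xə/.

θwumjuʃəxə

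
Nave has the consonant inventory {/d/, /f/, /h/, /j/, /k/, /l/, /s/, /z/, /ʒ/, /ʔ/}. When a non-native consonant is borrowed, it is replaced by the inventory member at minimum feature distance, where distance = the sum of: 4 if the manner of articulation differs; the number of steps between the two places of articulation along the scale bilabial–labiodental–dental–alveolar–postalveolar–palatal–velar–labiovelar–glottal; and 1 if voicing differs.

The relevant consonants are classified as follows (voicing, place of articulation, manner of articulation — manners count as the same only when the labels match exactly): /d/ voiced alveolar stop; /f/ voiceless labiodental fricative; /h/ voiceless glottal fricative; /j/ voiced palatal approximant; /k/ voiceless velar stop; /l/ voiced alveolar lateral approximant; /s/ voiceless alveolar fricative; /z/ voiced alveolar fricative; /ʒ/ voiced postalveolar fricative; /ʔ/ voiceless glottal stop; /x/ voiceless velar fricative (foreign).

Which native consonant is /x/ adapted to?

h

/h/ is closest: same manner (fricative), place distance 2 (velar→glottal), same voicing; total 2. Next closest is /s/ at distance 3.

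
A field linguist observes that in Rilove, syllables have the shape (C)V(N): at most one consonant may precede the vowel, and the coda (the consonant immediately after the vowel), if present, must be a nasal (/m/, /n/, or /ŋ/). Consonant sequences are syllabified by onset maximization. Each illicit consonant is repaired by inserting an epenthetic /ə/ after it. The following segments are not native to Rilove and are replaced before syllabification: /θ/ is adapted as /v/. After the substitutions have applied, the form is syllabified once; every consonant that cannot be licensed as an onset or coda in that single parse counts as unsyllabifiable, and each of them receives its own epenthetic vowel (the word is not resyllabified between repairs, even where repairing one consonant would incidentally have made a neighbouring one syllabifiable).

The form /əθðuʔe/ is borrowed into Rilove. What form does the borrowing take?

əvəðuʔe

Substitution: /θ/ → /v/, giving /əvðuʔe/.
The consonants /v/ cannot be parsed into a legal (C)V(N) syllable (only a nasal (/m/, /n/, or /ŋ/) is licensed in coda position; onsets are limited to one consonant).
Each unlicensed consonant becomes the onset of a new syllable: /v/ → /və/.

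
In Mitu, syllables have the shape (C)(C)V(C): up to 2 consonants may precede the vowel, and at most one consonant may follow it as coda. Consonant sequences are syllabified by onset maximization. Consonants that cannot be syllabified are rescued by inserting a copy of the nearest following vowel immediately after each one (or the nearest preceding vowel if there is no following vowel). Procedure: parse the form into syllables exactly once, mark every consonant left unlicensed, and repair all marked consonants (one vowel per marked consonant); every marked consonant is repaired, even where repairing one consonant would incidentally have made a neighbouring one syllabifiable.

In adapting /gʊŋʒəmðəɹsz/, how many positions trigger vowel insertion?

The unsyllabifiable consonants are /s/, /z/; each receives one epenthetic vowel.

2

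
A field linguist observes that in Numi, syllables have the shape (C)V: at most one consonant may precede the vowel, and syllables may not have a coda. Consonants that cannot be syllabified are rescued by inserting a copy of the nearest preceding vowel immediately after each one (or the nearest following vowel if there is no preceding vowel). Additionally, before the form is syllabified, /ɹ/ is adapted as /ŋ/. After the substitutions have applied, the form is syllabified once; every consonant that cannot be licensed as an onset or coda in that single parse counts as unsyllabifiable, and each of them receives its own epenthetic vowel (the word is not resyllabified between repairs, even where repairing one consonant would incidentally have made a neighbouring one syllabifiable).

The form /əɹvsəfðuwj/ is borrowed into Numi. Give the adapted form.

əŋəvəsəfəðuwuju

Substitution: /ɹ/ → /ŋ/, giving /əŋvsəfðuwj/.
The consonants /ŋ/, /v/, /f/, /w/, /j/ cannot be parsed into a legal (C)V syllable (no codas are permitted; onsets are limited to one consonant).
Epenthesis after each stranded consonant: /ŋ/ → /ŋə/, /v/ → /və/, /f/ → /fə/, /w/ → /wu/, /j/ → /ju/.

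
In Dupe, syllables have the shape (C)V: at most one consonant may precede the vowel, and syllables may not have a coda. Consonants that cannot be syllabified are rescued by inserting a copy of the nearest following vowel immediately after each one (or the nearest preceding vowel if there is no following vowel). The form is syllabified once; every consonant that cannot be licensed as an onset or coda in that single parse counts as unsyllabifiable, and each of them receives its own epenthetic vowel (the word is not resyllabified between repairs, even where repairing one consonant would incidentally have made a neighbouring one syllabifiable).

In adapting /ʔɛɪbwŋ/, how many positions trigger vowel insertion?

The unsyllabifiable consonants are /b/, /w/, /ŋ/; each receives one epenthetic vowel.

3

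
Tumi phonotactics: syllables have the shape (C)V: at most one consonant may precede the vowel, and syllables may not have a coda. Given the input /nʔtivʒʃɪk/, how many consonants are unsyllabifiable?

5

The consonants /n/, /ʔ/, /v/, /ʒ/, /k/ cannot be parsed into a legal (C)V syllable (no codas are permitted; onsets are limited to one consonant).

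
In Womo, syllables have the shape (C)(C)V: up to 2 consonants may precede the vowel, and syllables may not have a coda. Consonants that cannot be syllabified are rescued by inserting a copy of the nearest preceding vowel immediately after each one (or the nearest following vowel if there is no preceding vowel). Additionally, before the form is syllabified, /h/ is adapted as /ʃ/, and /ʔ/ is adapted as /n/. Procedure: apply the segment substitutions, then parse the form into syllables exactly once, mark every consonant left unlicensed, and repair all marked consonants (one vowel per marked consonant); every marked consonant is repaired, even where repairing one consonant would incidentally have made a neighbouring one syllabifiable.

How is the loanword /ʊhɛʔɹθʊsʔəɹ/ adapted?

ʊʃɛnɛɹθʊsnəɹə

Substitution: /h/ → /ʃ/, /ʔ/ → /n/, giving /ʊʃɛnɹθʊsnəɹ/.
The consonants /n/, /ɹ/ cannot be parsed into a legal (C)(C)V syllable (no codas are permitted; onsets may contain at most 2 consonants).
Each unlicensed consonant becomes the onset of a new syllable: /n/ → /nɛ/, /ɹ/ → /ɹə/.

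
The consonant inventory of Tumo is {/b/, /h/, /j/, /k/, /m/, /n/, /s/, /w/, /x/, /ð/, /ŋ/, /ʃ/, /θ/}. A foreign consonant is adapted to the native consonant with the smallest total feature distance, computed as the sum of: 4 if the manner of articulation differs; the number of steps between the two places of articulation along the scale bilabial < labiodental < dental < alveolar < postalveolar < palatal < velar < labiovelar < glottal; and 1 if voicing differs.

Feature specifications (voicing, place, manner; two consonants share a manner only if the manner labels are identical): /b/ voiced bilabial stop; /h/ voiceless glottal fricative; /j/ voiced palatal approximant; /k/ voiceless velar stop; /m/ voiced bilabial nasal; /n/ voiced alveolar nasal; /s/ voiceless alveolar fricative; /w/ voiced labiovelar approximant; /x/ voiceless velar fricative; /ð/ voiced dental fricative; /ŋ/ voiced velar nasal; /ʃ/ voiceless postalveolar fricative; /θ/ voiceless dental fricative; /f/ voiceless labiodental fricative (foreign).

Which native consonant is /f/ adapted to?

/θ/ is closest: same manner (fricative), place distance 1 (labiodental→dental), same voicing; total 1. Next closest is /s/ at distance 2.

θ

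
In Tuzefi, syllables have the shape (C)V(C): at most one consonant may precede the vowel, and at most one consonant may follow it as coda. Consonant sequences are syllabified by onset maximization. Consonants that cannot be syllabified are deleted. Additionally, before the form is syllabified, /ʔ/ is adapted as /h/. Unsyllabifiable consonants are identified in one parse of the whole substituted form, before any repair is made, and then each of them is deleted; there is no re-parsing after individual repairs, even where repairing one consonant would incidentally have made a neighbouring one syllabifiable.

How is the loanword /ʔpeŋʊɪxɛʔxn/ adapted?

Substitution: /ʔ/ → /h/, giving /hpeŋʊɪxɛhxn/.
Syllabifying with onset maximization leaves /h/, /x/, /n/ stranded (at most one coda consonant is licensed; onsets are limited to one consonant).
Deleting the stranded consonants removes /h/, /x/, /n/.

peŋʊɪxɛh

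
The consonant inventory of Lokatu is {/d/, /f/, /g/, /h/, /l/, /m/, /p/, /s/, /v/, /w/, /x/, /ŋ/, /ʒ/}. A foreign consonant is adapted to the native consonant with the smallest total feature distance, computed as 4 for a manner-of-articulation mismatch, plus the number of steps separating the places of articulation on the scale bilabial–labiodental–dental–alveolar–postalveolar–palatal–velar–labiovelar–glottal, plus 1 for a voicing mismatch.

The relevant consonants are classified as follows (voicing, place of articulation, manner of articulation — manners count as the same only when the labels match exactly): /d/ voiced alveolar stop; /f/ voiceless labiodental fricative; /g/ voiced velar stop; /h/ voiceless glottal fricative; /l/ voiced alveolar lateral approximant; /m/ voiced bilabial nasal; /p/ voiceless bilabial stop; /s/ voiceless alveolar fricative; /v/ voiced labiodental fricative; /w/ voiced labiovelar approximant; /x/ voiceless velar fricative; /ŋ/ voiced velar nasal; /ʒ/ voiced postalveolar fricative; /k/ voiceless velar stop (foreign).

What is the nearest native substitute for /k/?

/g/ is closest: same manner (stop), place distance 0 (velar→velar), voicing differs (+1); total 1. Next closest is /d/ at distance 4.

g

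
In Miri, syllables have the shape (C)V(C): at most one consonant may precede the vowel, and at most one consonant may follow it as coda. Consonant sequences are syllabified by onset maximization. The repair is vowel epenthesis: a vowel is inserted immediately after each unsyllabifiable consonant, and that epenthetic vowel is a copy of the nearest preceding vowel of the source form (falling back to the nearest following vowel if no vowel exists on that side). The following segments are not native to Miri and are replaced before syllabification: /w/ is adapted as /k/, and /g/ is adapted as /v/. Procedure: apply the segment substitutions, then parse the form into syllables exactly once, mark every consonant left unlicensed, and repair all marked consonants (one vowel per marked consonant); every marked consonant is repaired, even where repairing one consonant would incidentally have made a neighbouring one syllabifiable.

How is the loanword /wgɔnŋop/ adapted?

kɔvɔnŋop

Substitution: /w/ → /k/, /g/ → /v/, giving /kvɔnŋop/.
Syllabifying with onset maximization leaves /k/ stranded (at most one coda consonant is licensed; onsets are limited to one consonant).
Each unlicensed consonant becomes the onset of a new syllable: /k/ → /kɔ/.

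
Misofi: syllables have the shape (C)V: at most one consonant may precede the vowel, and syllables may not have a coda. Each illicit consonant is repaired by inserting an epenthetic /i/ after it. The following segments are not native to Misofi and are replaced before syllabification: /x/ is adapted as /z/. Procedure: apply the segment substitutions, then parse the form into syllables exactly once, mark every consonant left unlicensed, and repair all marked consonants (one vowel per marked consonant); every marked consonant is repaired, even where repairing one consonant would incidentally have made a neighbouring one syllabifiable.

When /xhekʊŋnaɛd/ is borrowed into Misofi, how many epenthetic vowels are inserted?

3

After substitution the input is /zhekʊŋnaɛd/.
The unsyllabifiable consonants are /z/, /ŋ/, /d/; each receives one epenthetic vowel.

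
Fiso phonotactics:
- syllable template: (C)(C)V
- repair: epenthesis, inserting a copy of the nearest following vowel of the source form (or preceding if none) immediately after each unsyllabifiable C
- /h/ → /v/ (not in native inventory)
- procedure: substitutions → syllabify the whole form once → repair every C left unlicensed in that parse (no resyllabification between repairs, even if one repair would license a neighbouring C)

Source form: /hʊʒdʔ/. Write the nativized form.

vʊʒʊdʊʔʊ

Substitution: /h/ → /v/, giving /vʊʒdʔ/.
Under (C)(C)V, the unsyllabifiable consonants are /ʒ/, /d/, /ʔ/ (no codas are permitted; onsets may contain at most 2 consonants).
Epenthesis after each stranded consonant: /ʒ/ → /ʒʊ/, /d/ → /dʊ/, /ʔ/ → /ʔʊ/.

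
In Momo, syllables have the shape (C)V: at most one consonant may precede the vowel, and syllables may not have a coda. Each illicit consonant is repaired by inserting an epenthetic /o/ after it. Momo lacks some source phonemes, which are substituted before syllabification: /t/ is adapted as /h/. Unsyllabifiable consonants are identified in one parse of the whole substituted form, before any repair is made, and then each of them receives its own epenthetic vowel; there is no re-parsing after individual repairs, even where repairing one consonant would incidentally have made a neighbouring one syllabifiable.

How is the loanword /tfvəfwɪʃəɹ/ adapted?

Substitution: /t/ → /h/, giving /hfvəfwɪʃəɹ/.
The consonants /h/, /f/, /f/, /ɹ/ cannot be parsed into a legal (C)V syllable (no codas are permitted; onsets are limited to one consonant).
Inserting the epenthetic vowel yields /h/ → /ho/, /f/ → /fo/, /f/ → /fo/, /ɹ/ → /ɹo/.

hofovəfowɪʃəɹo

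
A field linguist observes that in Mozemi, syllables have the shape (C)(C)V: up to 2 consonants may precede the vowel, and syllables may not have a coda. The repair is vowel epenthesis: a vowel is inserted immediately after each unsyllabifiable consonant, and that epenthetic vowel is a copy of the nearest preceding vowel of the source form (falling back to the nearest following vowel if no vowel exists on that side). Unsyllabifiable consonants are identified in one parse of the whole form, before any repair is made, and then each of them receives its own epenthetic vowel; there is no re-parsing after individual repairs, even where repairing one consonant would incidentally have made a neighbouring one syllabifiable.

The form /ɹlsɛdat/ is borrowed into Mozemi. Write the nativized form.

Under (C)(C)V, the unsyllabifiable consonants are /ɹ/, /t/ (no codas are permitted; onsets may contain at most 2 consonants).
Inserting the epenthetic vowel yields /ɹ/ → /ɹɛ/, /t/ → /ta/.

ɹɛlsɛdata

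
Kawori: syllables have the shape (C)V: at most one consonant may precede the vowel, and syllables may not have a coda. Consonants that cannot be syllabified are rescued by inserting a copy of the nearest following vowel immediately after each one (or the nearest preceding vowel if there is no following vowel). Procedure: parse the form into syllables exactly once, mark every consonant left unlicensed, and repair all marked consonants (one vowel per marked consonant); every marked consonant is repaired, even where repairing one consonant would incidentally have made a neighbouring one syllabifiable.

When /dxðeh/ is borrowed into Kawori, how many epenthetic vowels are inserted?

3

The unsyllabifiable consonants are /d/, /x/, /h/; each receives one epenthetic vowel.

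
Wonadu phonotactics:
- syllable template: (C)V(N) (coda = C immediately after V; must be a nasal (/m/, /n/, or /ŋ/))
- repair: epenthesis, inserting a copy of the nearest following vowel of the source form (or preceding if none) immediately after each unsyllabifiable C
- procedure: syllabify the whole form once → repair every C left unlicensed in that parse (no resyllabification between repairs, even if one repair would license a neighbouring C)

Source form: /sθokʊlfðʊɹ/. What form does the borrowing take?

Syllabifying with onset maximization leaves /s/, /l/, /f/, /ɹ/ stranded (only a nasal (/m/, /n/, or /ŋ/) is licensed in coda position; onsets are limited to one consonant).
Inserting the epenthetic vowel yields /s/ → /so/, /l/ → /lʊ/, /f/ → /fʊ/, /ɹ/ → /ɹʊ/.

soθokʊlʊfʊðʊɹʊ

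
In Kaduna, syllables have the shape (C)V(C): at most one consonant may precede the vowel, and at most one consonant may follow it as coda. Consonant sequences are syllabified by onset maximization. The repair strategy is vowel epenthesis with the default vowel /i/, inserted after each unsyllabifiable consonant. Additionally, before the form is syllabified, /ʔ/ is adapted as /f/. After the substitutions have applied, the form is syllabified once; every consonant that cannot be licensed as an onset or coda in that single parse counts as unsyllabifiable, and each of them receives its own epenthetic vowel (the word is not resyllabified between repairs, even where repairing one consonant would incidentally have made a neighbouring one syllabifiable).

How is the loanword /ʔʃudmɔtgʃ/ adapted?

Substitution: /ʔ/ → /f/, giving /fʃudmɔtgʃ/.
The consonants /f/, /g/, /ʃ/ cannot be parsed into a legal (C)V(C) syllable (at most one coda consonant is licensed; onsets are limited to one consonant).
Each unlicensed consonant becomes the onset of a new syllable: /f/ → /fi/, /g/ → /gi/, /ʃ/ → /ʃi/.

fiʃudmɔtgiʃi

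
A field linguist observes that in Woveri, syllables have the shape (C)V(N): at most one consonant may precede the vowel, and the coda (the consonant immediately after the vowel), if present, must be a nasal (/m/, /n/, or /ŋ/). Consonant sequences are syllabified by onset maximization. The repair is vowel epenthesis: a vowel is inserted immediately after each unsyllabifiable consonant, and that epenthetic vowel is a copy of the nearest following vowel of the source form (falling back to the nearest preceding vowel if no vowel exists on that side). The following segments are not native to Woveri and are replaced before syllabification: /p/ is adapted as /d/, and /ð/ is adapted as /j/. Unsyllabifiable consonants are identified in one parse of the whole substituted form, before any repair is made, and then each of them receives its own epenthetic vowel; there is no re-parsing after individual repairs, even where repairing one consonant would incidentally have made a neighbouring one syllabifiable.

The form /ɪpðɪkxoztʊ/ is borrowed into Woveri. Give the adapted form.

ɪdɪjɪkoxozʊtʊ

Substitution: /p/ → /d/, /ð/ → /j/, giving /ɪdjɪkxoztʊ/.
The consonants /d/, /k/, /z/ cannot be parsed into a legal (C)V(N) syllable (only a nasal (/m/, /n/, or /ŋ/) is licensed in coda position; onsets are limited to one consonant).
Each unlicensed consonant becomes the onset of a new syllable: /d/ → /dɪ/, /k/ → /ko/, /z/ → /zʊ/.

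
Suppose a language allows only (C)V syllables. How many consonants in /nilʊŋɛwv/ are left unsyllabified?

Under (C)V, the unsyllabifiable consonants are /w/, /v/ (no codas are permitted; onsets are limited to one consonant).

2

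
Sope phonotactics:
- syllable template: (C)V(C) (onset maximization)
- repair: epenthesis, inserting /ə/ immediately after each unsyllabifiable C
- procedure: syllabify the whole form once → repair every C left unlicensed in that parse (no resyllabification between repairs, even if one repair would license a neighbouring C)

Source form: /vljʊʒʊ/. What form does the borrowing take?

vələjʊʒʊ

The consonants /v/, /l/ cannot be parsed into a legal (C)V(C) syllable (at most one coda consonant is licensed; onsets are limited to one consonant).
Epenthesis after each stranded consonant: /v/ → /və/, /l/ → /lə/.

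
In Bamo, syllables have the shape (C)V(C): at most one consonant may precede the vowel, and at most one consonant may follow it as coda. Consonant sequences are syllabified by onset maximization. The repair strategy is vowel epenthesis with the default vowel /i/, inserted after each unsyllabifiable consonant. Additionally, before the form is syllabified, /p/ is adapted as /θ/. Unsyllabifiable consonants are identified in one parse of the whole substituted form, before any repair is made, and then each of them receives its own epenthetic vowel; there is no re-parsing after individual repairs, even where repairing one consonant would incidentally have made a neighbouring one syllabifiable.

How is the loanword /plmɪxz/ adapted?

Substitution: /p/ → /θ/, giving /θlmɪxz/.
The consonants /θ/, /l/, /z/ cannot be parsed into a legal (C)V(C) syllable (at most one coda consonant is licensed; onsets are limited to one consonant).
Each unlicensed consonant becomes the onset of a new syllable: /θ/ → /θi/, /l/ → /li/, /z/ → /zi/.

θilimɪxzi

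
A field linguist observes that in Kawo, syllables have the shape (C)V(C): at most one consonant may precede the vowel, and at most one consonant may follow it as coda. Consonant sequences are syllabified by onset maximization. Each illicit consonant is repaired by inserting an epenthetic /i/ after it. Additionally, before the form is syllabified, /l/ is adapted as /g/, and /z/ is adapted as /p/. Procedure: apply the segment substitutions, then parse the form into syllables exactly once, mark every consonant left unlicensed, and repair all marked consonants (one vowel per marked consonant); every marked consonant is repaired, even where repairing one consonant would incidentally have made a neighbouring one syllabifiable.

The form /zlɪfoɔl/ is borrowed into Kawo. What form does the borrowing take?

pigɪfoɔg

Substitution: /z/ → /p/, /l/ → /g/, giving /pgɪfoɔg/.
Syllabifying with onset maximization leaves /p/ stranded (at most one coda consonant is licensed; onsets are limited to one consonant).
Each unlicensed consonant becomes the onset of a new syllable: /p/ → /pi/.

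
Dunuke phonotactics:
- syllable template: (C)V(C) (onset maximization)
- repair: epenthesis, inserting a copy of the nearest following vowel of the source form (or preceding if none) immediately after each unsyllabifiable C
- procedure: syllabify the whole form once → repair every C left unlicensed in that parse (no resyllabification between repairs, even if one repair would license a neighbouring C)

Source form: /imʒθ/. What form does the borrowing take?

Syllabifying with onset maximization leaves /ʒ/, /θ/ stranded (at most one coda consonant is licensed; onsets are limited to one consonant).
Each unlicensed consonant becomes the onset of a new syllable: /ʒ/ → /ʒi/, /θ/ → /θi/.

imʒiθi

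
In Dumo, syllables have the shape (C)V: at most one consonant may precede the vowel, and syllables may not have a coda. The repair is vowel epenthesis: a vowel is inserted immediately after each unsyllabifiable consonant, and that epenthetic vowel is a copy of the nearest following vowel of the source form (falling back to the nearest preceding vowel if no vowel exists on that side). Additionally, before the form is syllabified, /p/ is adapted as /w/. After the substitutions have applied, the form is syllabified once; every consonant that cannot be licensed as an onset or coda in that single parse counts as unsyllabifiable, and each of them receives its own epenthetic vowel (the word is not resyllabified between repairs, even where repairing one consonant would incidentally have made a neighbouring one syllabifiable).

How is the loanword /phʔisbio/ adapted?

wihiʔisibio

Substitution: /p/ → /w/, giving /whʔisbio/.
The consonants /w/, /h/, /s/ cannot be parsed into a legal (C)V syllable (no codas are permitted; onsets are limited to one consonant).
Each unlicensed consonant becomes the onset of a new syllable: /w/ → /wi/, /h/ → /hi/, /s/ → /si/.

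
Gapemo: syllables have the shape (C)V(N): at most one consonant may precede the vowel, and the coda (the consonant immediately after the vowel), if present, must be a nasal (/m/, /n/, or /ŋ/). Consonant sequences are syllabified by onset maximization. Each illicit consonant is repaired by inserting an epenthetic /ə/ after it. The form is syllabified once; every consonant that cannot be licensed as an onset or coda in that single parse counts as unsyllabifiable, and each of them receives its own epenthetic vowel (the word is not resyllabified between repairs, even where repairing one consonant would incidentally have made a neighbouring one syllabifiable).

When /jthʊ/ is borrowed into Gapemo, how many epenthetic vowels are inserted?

2

The unsyllabifiable consonants are /j/, /t/; each receives one epenthetic vowel.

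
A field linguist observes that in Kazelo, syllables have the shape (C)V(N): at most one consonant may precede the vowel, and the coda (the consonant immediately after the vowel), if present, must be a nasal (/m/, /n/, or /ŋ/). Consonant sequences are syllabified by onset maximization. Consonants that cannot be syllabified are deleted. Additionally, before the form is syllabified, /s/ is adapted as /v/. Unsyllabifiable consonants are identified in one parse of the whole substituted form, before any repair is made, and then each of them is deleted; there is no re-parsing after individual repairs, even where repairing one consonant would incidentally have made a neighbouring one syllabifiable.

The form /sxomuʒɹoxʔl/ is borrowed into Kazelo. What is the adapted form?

xomuɹo

Substitution: /s/ → /v/, giving /vxomuʒɹoxʔl/.
The consonants /v/, /ʒ/, /x/, /ʔ/, /l/ cannot be parsed into a legal (C)V(N) syllable (only a nasal (/m/, /n/, or /ŋ/) is licensed in coda position; onsets are limited to one consonant).
Deleting the stranded consonants removes /v/, /ʒ/, /x/, /ʔ/, /l/.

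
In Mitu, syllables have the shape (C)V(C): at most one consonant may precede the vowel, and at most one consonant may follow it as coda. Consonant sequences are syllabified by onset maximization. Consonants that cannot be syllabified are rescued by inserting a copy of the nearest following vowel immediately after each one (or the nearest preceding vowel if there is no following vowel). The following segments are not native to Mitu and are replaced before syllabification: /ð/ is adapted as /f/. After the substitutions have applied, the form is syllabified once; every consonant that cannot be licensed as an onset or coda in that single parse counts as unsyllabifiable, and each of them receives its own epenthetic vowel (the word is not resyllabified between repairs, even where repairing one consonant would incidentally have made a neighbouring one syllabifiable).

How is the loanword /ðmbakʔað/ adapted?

famabakʔaf

Substitution: /ð/ → /f/, giving /fmbakʔaf/.
Under (C)V(C), the unsyllabifiable consonants are /f/, /m/ (at most one coda consonant is licensed; onsets are limited to one consonant).
Each unlicensed consonant becomes the onset of a new syllable: /f/ → /fa/, /m/ → /ma/.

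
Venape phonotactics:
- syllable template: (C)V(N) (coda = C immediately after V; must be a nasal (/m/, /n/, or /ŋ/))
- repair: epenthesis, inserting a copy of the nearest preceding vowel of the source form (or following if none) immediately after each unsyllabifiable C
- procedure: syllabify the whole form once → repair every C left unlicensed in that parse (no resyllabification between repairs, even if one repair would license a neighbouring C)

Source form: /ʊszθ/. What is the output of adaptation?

Syllabifying with onset maximization leaves /s/, /z/, /θ/ stranded (only a nasal (/m/, /n/, or /ŋ/) is licensed in coda position; onsets are limited to one consonant).
Each unlicensed consonant becomes the onset of a new syllable: /s/ → /sʊ/, /z/ → /zʊ/, /θ/ → /θʊ/.

ʊsʊzʊθʊ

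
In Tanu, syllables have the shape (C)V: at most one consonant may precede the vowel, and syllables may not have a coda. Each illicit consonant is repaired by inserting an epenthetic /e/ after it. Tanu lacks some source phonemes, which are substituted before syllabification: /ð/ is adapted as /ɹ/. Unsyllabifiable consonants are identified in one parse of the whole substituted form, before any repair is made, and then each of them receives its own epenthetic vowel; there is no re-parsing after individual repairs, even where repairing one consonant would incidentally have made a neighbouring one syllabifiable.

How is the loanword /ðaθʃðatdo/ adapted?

ɹaθeʃeɹatedo

Substitution: /ð/ → /ɹ/, giving /ɹaθʃɹatdo/.
The consonants /θ/, /ʃ/, /t/ cannot be parsed into a legal (C)V syllable (no codas are permitted; onsets are limited to one consonant).
Inserting the epenthetic vowel yields /θ/ → /θe/, /ʃ/ → /ʃe/, /t/ → /te/.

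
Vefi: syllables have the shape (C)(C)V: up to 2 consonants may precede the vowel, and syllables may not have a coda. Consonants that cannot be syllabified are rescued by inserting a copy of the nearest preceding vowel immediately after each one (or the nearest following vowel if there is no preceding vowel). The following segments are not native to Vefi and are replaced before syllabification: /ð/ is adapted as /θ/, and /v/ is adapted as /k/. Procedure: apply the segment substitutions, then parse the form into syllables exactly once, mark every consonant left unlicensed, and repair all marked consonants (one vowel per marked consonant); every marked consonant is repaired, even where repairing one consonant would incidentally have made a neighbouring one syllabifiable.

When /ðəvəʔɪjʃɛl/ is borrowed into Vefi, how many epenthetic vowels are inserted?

After substitution the input is /θəkəʔɪjʃɛl/.
The unsyllabifiable consonants are /l/; each receives one epenthetic vowel.

1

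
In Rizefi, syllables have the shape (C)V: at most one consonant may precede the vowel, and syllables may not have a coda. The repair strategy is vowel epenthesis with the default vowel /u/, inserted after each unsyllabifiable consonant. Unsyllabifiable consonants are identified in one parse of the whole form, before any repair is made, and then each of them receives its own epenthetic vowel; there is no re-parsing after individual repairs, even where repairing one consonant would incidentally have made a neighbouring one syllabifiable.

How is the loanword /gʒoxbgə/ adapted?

Syllabifying with onset maximization leaves /g/, /x/, /b/ stranded (no codas are permitted; onsets are limited to one consonant).
Each unlicensed consonant becomes the onset of a new syllable: /g/ → /gu/, /x/ → /xu/, /b/ → /bu/.

guʒoxubugə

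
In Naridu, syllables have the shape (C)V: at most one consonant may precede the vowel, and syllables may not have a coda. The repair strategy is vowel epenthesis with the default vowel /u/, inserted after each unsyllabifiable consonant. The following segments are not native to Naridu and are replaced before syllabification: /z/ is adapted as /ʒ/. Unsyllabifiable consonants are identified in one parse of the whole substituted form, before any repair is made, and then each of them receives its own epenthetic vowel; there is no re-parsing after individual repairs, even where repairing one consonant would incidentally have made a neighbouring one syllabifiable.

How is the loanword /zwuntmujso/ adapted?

ʒuwunutumujuso

Substitution: /z/ → /ʒ/, giving /ʒwuntmujso/.
Under (C)V, the unsyllabifiable consonants are /ʒ/, /n/, /t/, /j/ (no codas are permitted; onsets are limited to one consonant).
Inserting the epenthetic vowel yields /ʒ/ → /ʒu/, /n/ → /nu/, /t/ → /tu/, /j/ → /ju/.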